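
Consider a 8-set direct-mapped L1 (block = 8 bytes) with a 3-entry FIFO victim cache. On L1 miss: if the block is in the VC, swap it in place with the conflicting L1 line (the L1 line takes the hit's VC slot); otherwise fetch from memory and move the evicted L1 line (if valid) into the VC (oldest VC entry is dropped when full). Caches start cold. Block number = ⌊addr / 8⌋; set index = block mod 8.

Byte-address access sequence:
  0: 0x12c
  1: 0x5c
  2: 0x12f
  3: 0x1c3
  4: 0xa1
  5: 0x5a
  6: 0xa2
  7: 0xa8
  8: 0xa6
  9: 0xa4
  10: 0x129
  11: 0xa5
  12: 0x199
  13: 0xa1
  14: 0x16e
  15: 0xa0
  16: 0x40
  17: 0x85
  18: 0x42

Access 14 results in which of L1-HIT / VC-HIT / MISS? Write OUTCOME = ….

OUTCOME = MISS

0: 0x12c (blk 37, set 5) → MISS  vc=[]
1: 0x5c (blk 11, set 3) → MISS  vc=[]
2: 0x12f (blk 37, set 5) → L1-HIT  vc=[]
3: 0x1c3 (blk 56, set 0) → MISS  vc=[]
4: 0xa1 (blk 20, set 4) → MISS  vc=[]
5: 0x5a (blk 11, set 3) → L1-HIT  vc=[]
6: 0xa2 (blk 20, set 4) → L1-HIT  vc=[]
7: 0xa8 (blk 21, set 5) → MISS  vc=[37]
8: 0xa6 (blk 20, set 4) → L1-HIT  vc=[37]
9: 0xa4 (blk 20, set 4) → L1-HIT  vc=[37]
10: 0x129 (blk 37, set 5) → VC-HIT  vc=[21]
11: 0xa5 (blk 20, set 4) → L1-HIT  vc=[21]
12: 0x199 (blk 51, set 3) → MISS  vc=[21, 11]
13: 0xa1 (blk 20, set 4) → L1-HIT  vc=[21, 11]
14: 0x16e (blk 45, set 5) → MISS  vc=[21, 11, 37]
15: 0xa0 (blk 20, set 4) → L1-HIT  vc=[21, 11, 37]
16: 0x40 (blk 8, set 0) → MISS  vc=[11, 37, 56]
17: 0x85 (blk 16, set 0) → MISS  vc=[37, 56, 8]
18: 0x42 (blk 8, set 0) → VC-HIT  vc=[37, 56, 16]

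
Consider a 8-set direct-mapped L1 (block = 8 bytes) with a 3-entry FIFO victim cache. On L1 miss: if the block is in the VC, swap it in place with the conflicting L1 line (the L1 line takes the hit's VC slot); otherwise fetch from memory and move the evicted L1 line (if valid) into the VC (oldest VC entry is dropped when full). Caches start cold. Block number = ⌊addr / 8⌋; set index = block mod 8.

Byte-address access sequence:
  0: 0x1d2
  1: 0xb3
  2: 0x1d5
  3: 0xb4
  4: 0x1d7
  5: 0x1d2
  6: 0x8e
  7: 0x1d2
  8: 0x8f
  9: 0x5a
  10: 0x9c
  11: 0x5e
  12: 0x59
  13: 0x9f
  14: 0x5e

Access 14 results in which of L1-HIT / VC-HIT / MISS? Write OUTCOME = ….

OUTCOME = VC-HIT

  [0] addr=0x1d2 blk=58 s=2: MISS | VC []
  [1] addr=0xb3 blk=22 s=6: MISS | VC []
  [2] addr=0x1d5 blk=58 s=2: L1-HIT | VC []
  [3] addr=0xb4 blk=22 s=6: L1-HIT | VC []
  [4] addr=0x1d7 blk=58 s=2: L1-HIT | VC []
  [5] addr=0x1d2 blk=58 s=2: L1-HIT | VC []
  [6] addr=0x8e blk=17 s=1: MISS | VC []
  [7] addr=0x1d2 blk=58 s=2: L1-HIT | VC []
  [8] addr=0x8f blk=17 s=1: L1-HIT | VC []
  [9] addr=0x5a blk=11 s=3: MISS | VC []
  [10] addr=0x9c blk=19 s=3: MISS | VC [11]
  [11] addr=0x5e blk=11 s=3: VC-HIT | VC [19]
  [12] addr=0x59 blk=11 s=3: L1-HIT | VC [19]
  [13] addr=0x9f blk=19 s=3: VC-HIT | VC [11]
  [14] addr=0x5e blk=11 s=3: VC-HIT | VC [19]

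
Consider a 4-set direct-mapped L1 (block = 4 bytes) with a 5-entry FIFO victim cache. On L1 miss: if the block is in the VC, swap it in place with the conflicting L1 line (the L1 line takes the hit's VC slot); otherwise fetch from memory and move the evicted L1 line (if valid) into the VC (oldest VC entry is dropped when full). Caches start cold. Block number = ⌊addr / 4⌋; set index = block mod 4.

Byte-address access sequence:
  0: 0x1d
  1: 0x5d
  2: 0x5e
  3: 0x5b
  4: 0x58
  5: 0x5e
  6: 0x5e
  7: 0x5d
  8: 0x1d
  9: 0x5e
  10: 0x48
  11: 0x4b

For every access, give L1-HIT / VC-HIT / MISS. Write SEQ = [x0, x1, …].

SEQ = [MISS, MISS, L1-HIT, MISS, L1-HIT, L1-HIT, L1-HIT, L1-HIT, VC-HIT, VC-HIT, MISS, L1-HIT]

#0 0x1d→b7/s3 MISS; vc=[]
#1 0x5d→b23/s3 MISS; vc=[7]
#2 0x5e→b23/s3 L1-HIT; vc=[7]
#3 0x5b→b22/s2 MISS; vc=[7]
#4 0x58→b22/s2 L1-HIT; vc=[7]
#5 0x5e→b23/s3 L1-HIT; vc=[7]
#6 0x5e→b23/s3 L1-HIT; vc=[7]
#7 0x5d→b23/s3 L1-HIT; vc=[7]
#8 0x1d→b7/s3 VC-HIT; vc=[23]
#9 0x5e→b23/s3 VC-HIT; vc=[7]
#10 0x48→b18/s2 MISS; vc=[7,22]
#11 0x4b→b18/s2 L1-HIT; vc=[7,22]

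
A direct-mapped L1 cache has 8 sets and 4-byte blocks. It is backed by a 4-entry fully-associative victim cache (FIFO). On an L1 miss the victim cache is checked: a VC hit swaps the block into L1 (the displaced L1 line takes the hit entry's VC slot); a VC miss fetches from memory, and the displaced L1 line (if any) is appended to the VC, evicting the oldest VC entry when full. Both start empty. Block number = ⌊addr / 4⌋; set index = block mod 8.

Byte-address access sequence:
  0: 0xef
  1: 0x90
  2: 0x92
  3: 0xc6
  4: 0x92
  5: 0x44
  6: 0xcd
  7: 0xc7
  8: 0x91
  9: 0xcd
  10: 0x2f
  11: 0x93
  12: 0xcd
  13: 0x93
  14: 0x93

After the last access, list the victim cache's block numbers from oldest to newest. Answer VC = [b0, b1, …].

0: 0xef (blk 59, set 3) → MISS  vc=[]
1: 0x90 (blk 36, set 4) → MISS  vc=[]
2: 0x92 (blk 36, set 4) → L1-HIT  vc=[]
3: 0xc6 (blk 49, set 1) → MISS  vc=[]
4: 0x92 (blk 36, set 4) → L1-HIT  vc=[]
5: 0x44 (blk 17, set 1) → MISS  vc=[49]
6: 0xcd (blk 51, set 3) → MISS  vc=[49, 59]
7: 0xc7 (blk 49, set 1) → VC-HIT  vc=[17, 59]
8: 0x91 (blk 36, set 4) → L1-HIT  vc=[17, 59]
9: 0xcd (blk 51, set 3) → L1-HIT  vc=[17, 59]
10: 0x2f (blk 11, set 3) → MISS  vc=[17, 59, 51]
11: 0x93 (blk 36, set 4) → L1-HIT  vc=[17, 59, 51]
12: 0xcd (blk 51, set 3) → VC-HIT  vc=[17, 59, 11]
13: 0x93 (blk 36, set 4) → L1-HIT  vc=[17, 59, 11]
14: 0x93 (blk 36, set 4) → L1-HIT  vc=[17, 59, 11]

VC = [17, 59, 11]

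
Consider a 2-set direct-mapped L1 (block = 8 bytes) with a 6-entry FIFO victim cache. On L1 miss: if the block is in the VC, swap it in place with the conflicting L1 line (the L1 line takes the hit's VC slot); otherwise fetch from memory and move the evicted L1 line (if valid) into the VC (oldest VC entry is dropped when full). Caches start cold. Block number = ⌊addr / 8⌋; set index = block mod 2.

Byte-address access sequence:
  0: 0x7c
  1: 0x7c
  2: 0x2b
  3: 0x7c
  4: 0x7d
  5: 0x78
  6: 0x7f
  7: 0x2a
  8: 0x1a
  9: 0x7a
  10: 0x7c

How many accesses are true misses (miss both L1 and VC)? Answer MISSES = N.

MISSES = 3

#0 0x7c→b15/s1 MISS; vc=[]
#1 0x7c→b15/s1 L1-HIT; vc=[]
#2 0x2b→b5/s1 MISS; vc=[15]
#3 0x7c→b15/s1 VC-HIT; vc=[5]
#4 0x7d→b15/s1 L1-HIT; vc=[5]
#5 0x78→b15/s1 L1-HIT; vc=[5]
#6 0x7f→b15/s1 L1-HIT; vc=[5]
#7 0x2a→b5/s1 VC-HIT; vc=[15]
#8 0x1a→b3/s1 MISS; vc=[15,5]
#9 0x7a→b15/s1 VC-HIT; vc=[3,5]
#10 0x7c→b15/s1 L1-HIT; vc=[3,5]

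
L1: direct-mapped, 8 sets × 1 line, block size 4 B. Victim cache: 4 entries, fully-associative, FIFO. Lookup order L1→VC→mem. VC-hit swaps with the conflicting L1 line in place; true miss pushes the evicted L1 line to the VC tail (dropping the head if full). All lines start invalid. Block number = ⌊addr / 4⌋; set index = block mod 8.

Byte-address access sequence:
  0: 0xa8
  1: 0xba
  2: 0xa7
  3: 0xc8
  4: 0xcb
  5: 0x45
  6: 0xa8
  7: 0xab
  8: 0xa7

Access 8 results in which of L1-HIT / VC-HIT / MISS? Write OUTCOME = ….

OUTCOME = VC-HIT

  [0] addr=0xa8 blk=42 s=2: MISS | VC []
  [1] addr=0xba blk=46 s=6: MISS | VC []
  [2] addr=0xa7 blk=41 s=1: MISS | VC []
  [3] addr=0xc8 blk=50 s=2: MISS | VC [42]
  [4] addr=0xcb blk=50 s=2: L1-HIT | VC [42]
  [5] addr=0x45 blk=17 s=1: MISS | VC [42, 41]
  [6] addr=0xa8 blk=42 s=2: VC-HIT | VC [50, 41]
  [7] addr=0xab blk=42 s=2: L1-HIT | VC [50, 41]
  [8] addr=0xa7 blk=41 s=1: VC-HIT | VC [50, 17]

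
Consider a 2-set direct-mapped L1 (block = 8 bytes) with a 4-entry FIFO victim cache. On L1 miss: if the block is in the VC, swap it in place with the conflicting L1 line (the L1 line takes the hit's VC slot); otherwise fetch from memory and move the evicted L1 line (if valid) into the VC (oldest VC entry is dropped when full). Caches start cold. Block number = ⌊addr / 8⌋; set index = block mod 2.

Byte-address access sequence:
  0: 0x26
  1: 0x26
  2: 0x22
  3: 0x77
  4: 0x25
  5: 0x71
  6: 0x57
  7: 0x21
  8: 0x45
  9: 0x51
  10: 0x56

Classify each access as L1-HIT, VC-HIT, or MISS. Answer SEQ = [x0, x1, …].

SEQ = [MISS, L1-HIT, L1-HIT, MISS, VC-HIT, VC-HIT, MISS, VC-HIT, MISS, VC-HIT, L1-HIT]

0: 0x26 (blk 4, set 0) → MISS  vc=[]
1: 0x26 (blk 4, set 0) → L1-HIT  vc=[]
2: 0x22 (blk 4, set 0) → L1-HIT  vc=[]
3: 0x77 (blk 14, set 0) → MISS  vc=[4]
4: 0x25 (blk 4, set 0) → VC-HIT  vc=[14]
5: 0x71 (blk 14, set 0) → VC-HIT  vc=[4]
6: 0x57 (blk 10, set 0) → MISS  vc=[4, 14]
7: 0x21 (blk 4, set 0) → VC-HIT  vc=[10, 14]
8: 0x45 (blk 8, set 0) → MISS  vc=[10, 14, 4]
9: 0x51 (blk 10, set 0) → VC-HIT  vc=[8, 14, 4]
10: 0x56 (blk 10, set 0) → L1-HIT  vc=[8, 14, 4]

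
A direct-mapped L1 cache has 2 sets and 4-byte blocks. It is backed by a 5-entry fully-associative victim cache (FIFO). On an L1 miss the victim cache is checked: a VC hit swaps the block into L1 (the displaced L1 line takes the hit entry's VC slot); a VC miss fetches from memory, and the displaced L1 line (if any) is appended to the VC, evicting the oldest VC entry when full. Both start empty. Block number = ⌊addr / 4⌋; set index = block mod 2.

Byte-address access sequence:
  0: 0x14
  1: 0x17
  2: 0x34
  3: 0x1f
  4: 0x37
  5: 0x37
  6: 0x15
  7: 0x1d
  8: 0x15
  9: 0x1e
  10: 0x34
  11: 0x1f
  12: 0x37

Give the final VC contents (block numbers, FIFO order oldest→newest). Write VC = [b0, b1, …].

#0 0x14→b5/s1 MISS; vc=[]
#1 0x17→b5/s1 L1-HIT; vc=[]
#2 0x34→b13/s1 MISS; vc=[5]
#3 0x1f→b7/s1 MISS; vc=[5,13]
#4 0x37→b13/s1 VC-HIT; vc=[5,7]
#5 0x37→b13/s1 L1-HIT; vc=[5,7]
#6 0x15→b5/s1 VC-HIT; vc=[13,7]
#7 0x1d→b7/s1 VC-HIT; vc=[13,5]
#8 0x15→b5/s1 VC-HIT; vc=[13,7]
#9 0x1e→b7/s1 VC-HIT; vc=[13,5]
#10 0x34→b13/s1 VC-HIT; vc=[7,5]
#11 0x1f→b7/s1 VC-HIT; vc=[13,5]
#12 0x37→b13/s1 VC-HIT; vc=[7,5]

VC = [7, 5]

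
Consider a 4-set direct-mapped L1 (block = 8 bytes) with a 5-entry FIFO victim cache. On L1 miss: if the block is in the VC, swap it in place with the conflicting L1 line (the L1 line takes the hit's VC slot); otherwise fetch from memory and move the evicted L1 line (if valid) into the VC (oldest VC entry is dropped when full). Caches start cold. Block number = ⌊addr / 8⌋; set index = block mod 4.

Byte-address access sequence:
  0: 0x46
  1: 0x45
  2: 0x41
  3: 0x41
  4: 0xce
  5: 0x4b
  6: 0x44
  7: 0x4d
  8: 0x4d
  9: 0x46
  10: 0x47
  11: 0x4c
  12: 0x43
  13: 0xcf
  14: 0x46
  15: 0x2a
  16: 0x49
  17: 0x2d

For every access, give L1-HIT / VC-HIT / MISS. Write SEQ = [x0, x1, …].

SEQ = [MISS, L1-HIT, L1-HIT, L1-HIT, MISS, MISS, L1-HIT, L1-HIT, L1-HIT, L1-HIT, L1-HIT, L1-HIT, L1-HIT, VC-HIT, L1-HIT, MISS, VC-HIT, VC-HIT]

0: 0x46 (blk 8, set 0) → MISS  vc=[]
1: 0x45 (blk 8, set 0) → L1-HIT  vc=[]
2: 0x41 (blk 8, set 0) → L1-HIT  vc=[]
3: 0x41 (blk 8, set 0) → L1-HIT  vc=[]
4: 0xce (blk 25, set 1) → MISS  vc=[]
5: 0x4b (blk 9, set 1) → MISS  vc=[25]
6: 0x44 (blk 8, set 0) → L1-HIT  vc=[25]
7: 0x4d (blk 9, set 1) → L1-HIT  vc=[25]
8: 0x4d (blk 9, set 1) → L1-HIT  vc=[25]
9: 0x46 (blk 8, set 0) → L1-HIT  vc=[25]
10: 0x47 (blk 8, set 0) → L1-HIT  vc=[25]
11: 0x4c (blk 9, set 1) → L1-HIT  vc=[25]
12: 0x43 (blk 8, set 0) → L1-HIT  vc=[25]
13: 0xcf (blk 25, set 1) → VC-HIT  vc=[9]
14: 0x46 (blk 8, set 0) → L1-HIT  vc=[9]
15: 0x2a (blk 5, set 1) → MISS  vc=[9, 25]
16: 0x49 (blk 9, set 1) → VC-HIT  vc=[5, 25]
17: 0x2d (blk 5, set 1) → VC-HIT  vc=[9, 25]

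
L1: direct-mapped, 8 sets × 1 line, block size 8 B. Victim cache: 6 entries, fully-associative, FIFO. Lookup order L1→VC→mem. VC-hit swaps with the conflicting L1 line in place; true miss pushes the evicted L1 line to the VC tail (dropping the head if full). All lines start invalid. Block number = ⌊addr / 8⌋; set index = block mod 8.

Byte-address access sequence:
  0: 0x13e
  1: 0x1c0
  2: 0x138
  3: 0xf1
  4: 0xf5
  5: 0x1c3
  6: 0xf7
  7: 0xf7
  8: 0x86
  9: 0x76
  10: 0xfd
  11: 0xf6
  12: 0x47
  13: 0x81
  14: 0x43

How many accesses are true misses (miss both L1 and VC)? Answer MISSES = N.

MISSES = 7

  [0] addr=0x13e blk=39 s=7: MISS | VC []
  [1] addr=0x1c0 blk=56 s=0: MISS | VC []
  [2] addr=0x138 blk=39 s=7: L1-HIT | VC []
  [3] addr=0xf1 blk=30 s=6: MISS | VC []
  [4] addr=0xf5 blk=30 s=6: L1-HIT | VC []
  [5] addr=0x1c3 blk=56 s=0: L1-HIT | VC []
  [6] addr=0xf7 blk=30 s=6: L1-HIT | VC []
  [7] addr=0xf7 blk=30 s=6: L1-HIT | VC []
  [8] addr=0x86 blk=16 s=0: MISS | VC [56]
  [9] addr=0x76 blk=14 s=6: MISS | VC [56, 30]
  [10] addr=0xfd blk=31 s=7: MISS | VC [56, 30, 39]
  [11] addr=0xf6 blk=30 s=6: VC-HIT | VC [56, 14, 39]
  [12] addr=0x47 blk=8 s=0: MISS | VC [56, 14, 39, 16]
  [13] addr=0x81 blk=16 s=0: VC-HIT | VC [56, 14, 39, 8]
  [14] addr=0x43 blk=8 s=0: VC-HIT | VC [56, 14, 39, 16]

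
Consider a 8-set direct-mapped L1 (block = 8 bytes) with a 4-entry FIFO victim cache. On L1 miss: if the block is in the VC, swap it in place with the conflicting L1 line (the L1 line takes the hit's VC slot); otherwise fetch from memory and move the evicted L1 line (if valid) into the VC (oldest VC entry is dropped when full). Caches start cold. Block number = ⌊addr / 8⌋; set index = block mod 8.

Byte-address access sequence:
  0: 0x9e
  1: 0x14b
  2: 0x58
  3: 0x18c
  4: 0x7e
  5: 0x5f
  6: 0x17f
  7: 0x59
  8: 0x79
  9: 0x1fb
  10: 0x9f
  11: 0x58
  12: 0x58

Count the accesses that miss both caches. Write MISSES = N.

#0 0x9e→b19/s3 MISS; vc=[]
#1 0x14b→b41/s1 MISS; vc=[]
#2 0x58→b11/s3 MISS; vc=[19]
#3 0x18c→b49/s1 MISS; vc=[19,41]
#4 0x7e→b15/s7 MISS; vc=[19,41]
#5 0x5f→b11/s3 L1-HIT; vc=[19,41]
#6 0x17f→b47/s7 MISS; vc=[19,41,15]
#7 0x59→b11/s3 L1-HIT; vc=[19,41,15]
#8 0x79→b15/s7 VC-HIT; vc=[19,41,47]
#9 0x1fb→b63/s7 MISS; vc=[19,41,47,15]
#10 0x9f→b19/s3 VC-HIT; vc=[11,41,47,15]
#11 0x58→b11/s3 VC-HIT; vc=[19,41,47,15]
#12 0x58→b11/s3 L1-HIT; vc=[19,41,47,15]

MISSES = 7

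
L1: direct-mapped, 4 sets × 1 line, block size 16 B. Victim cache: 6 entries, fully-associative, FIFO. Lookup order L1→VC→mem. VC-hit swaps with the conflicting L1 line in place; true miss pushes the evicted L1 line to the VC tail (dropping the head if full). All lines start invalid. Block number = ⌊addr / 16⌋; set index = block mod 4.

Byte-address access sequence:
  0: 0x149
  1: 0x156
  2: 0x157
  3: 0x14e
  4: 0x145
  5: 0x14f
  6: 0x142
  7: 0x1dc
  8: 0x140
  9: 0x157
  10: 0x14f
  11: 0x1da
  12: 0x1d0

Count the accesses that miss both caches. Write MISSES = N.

0: 0x149 (blk 20, set 0) → MISS  vc=[]
1: 0x156 (blk 21, set 1) → MISS  vc=[]
2: 0x157 (blk 21, set 1) → L1-HIT  vc=[]
3: 0x14e (blk 20, set 0) → L1-HIT  vc=[]
4: 0x145 (blk 20, set 0) → L1-HIT  vc=[]
5: 0x14f (blk 20, set 0) → L1-HIT  vc=[]
6: 0x142 (blk 20, set 0) → L1-HIT  vc=[]
7: 0x1dc (blk 29, set 1) → MISS  vc=[21]
8: 0x140 (blk 20, set 0) → L1-HIT  vc=[21]
9: 0x157 (blk 21, set 1) → VC-HIT  vc=[29]
10: 0x14f (blk 20, set 0) → L1-HIT  vc=[29]
11: 0x1da (blk 29, set 1) → VC-HIT  vc=[21]
12: 0x1d0 (blk 29, set 1) → L1-HIT  vc=[21]

MISSES = 3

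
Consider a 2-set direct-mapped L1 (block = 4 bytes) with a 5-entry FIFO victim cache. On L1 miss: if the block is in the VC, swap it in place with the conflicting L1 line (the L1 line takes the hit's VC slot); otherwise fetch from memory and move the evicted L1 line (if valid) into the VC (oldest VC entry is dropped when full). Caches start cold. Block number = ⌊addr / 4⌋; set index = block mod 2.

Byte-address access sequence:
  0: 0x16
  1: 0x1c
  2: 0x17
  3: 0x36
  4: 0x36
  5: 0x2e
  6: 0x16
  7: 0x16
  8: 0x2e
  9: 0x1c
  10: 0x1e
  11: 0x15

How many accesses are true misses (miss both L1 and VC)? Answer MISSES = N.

#0 0x16→b5/s1 MISS; vc=[]
#1 0x1c→b7/s1 MISS; vc=[5]
#2 0x17→b5/s1 VC-HIT; vc=[7]
#3 0x36→b13/s1 MISS; vc=[7,5]
#4 0x36→b13/s1 L1-HIT; vc=[7,5]
#5 0x2e→b11/s1 MISS; vc=[7,5,13]
#6 0x16→b5/s1 VC-HIT; vc=[7,11,13]
#7 0x16→b5/s1 L1-HIT; vc=[7,11,13]
#8 0x2e→b11/s1 VC-HIT; vc=[7,5,13]
#9 0x1c→b7/s1 VC-HIT; vc=[11,5,13]
#10 0x1e→b7/s1 L1-HIT; vc=[11,5,13]
#11 0x15→b5/s1 VC-HIT; vc=[11,7,13]

MISSES = 4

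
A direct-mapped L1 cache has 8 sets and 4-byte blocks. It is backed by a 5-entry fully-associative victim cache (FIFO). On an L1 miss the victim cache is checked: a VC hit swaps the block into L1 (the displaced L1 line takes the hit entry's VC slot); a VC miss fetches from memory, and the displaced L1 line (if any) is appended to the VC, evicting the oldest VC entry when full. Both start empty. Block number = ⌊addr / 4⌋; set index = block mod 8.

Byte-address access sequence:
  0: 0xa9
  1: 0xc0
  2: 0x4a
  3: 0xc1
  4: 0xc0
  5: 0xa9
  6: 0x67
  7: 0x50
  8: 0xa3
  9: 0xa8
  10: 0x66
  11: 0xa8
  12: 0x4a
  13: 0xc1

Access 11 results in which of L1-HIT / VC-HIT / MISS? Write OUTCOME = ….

#0 0xa9→b42/s2 MISS; vc=[]
#1 0xc0→b48/s0 MISS; vc=[]
#2 0x4a→b18/s2 MISS; vc=[42]
#3 0xc1→b48/s0 L1-HIT; vc=[42]
#4 0xc0→b48/s0 L1-HIT; vc=[42]
#5 0xa9→b42/s2 VC-HIT; vc=[18]
#6 0x67→b25/s1 MISS; vc=[18]
#7 0x50→b20/s4 MISS; vc=[18]
#8 0xa3→b40/s0 MISS; vc=[18,48]
#9 0xa8→b42/s2 L1-HIT; vc=[18,48]
#10 0x66→b25/s1 L1-HIT; vc=[18,48]
#11 0xa8→b42/s2 L1-HIT; vc=[18,48]
#12 0x4a→b18/s2 VC-HIT; vc=[42,48]
#13 0xc1→b48/s0 VC-HIT; vc=[42,40]

OUTCOME = L1-HIT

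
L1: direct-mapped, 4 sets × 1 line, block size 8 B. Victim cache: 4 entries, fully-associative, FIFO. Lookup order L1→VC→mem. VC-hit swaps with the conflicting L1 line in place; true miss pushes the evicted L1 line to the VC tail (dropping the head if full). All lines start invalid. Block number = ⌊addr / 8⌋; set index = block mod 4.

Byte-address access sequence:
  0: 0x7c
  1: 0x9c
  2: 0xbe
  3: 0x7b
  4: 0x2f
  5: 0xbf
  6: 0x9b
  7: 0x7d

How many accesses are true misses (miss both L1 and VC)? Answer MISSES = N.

  [0] addr=0x7c blk=15 s=3: MISS | VC []
  [1] addr=0x9c blk=19 s=3: MISS | VC [15]
  [2] addr=0xbe blk=23 s=3: MISS | VC [15, 19]
  [3] addr=0x7b blk=15 s=3: VC-HIT | VC [23, 19]
  [4] addr=0x2f blk=5 s=1: MISS | VC [23, 19]
  [5] addr=0xbf blk=23 s=3: VC-HIT | VC [15, 19]
  [6] addr=0x9b blk=19 s=3: VC-HIT | VC [15, 23]
  [7] addr=0x7d blk=15 s=3: VC-HIT | VC [19, 23]

MISSES = 4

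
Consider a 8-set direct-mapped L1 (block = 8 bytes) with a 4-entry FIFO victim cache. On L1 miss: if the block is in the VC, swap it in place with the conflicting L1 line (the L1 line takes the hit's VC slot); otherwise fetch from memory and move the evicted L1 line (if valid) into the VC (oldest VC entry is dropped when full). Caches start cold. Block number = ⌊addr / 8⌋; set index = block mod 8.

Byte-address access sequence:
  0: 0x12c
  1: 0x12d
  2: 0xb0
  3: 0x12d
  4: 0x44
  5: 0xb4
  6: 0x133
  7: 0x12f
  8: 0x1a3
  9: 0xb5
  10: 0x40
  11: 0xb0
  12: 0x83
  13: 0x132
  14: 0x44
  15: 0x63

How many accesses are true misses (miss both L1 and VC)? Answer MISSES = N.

MISSES = 7

0: 0x12c (blk 37, set 5) → MISS  vc=[]
1: 0x12d (blk 37, set 5) → L1-HIT  vc=[]
2: 0xb0 (blk 22, set 6) → MISS  vc=[]
3: 0x12d (blk 37, set 5) → L1-HIT  vc=[]
4: 0x44 (blk 8, set 0) → MISS  vc=[]
5: 0xb4 (blk 22, set 6) → L1-HIT  vc=[]
6: 0x133 (blk 38, set 6) → MISS  vc=[22]
7: 0x12f (blk 37, set 5) → L1-HIT  vc=[22]
8: 0x1a3 (blk 52, set 4) → MISS  vc=[22]
9: 0xb5 (blk 22, set 6) → VC-HIT  vc=[38]
10: 0x40 (blk 8, set 0) → L1-HIT  vc=[38]
11: 0xb0 (blk 22, set 6) → L1-HIT  vc=[38]
12: 0x83 (blk 16, set 0) → MISS  vc=[38, 8]
13: 0x132 (blk 38, set 6) → VC-HIT  vc=[22, 8]
14: 0x44 (blk 8, set 0) → VC-HIT  vc=[22, 16]
15: 0x63 (blk 12, set 4) → MISS  vc=[22, 16, 52]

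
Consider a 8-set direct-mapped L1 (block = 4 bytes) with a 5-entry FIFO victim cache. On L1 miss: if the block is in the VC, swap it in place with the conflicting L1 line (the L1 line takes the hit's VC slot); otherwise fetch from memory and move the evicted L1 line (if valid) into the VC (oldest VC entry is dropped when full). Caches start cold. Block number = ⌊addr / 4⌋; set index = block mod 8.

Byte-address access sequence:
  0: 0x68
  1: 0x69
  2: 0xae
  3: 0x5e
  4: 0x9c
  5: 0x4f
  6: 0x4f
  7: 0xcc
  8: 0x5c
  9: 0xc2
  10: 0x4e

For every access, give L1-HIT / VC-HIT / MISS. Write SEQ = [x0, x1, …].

SEQ = [MISS, L1-HIT, MISS, MISS, MISS, MISS, L1-HIT, MISS, VC-HIT, MISS, VC-HIT]

0: 0x68 (blk 26, set 2) → MISS  vc=[]
1: 0x69 (blk 26, set 2) → L1-HIT  vc=[]
2: 0xae (blk 43, set 3) → MISS  vc=[]
3: 0x5e (blk 23, set 7) → MISS  vc=[]
4: 0x9c (blk 39, set 7) → MISS  vc=[23]
5: 0x4f (blk 19, set 3) → MISS  vc=[23, 43]
6: 0x4f (blk 19, set 3) → L1-HIT  vc=[23, 43]
7: 0xcc (blk 51, set 3) → MISS  vc=[23, 43, 19]
8: 0x5c (blk 23, set 7) → VC-HIT  vc=[39, 43, 19]
9: 0xc2 (blk 48, set 0) → MISS  vc=[39, 43, 19]
10: 0x4e (blk 19, set 3) → VC-HIT  vc=[39, 43, 51]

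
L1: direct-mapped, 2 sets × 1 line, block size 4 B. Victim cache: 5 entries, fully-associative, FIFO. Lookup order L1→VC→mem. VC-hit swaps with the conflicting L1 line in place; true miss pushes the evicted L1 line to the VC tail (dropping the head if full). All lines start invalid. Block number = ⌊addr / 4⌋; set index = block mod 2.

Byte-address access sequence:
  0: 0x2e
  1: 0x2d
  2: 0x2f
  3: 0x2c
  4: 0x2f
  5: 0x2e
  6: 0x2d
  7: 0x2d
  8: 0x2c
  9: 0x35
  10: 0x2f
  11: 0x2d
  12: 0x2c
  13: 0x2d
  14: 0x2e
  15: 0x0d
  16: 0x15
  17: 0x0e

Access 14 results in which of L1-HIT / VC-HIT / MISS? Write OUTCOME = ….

0: 0x2e (blk 11, set 1) → MISS  vc=[]
1: 0x2d (blk 11, set 1) → L1-HIT  vc=[]
2: 0x2f (blk 11, set 1) → L1-HIT  vc=[]
3: 0x2c (blk 11, set 1) → L1-HIT  vc=[]
4: 0x2f (blk 11, set 1) → L1-HIT  vc=[]
5: 0x2e (blk 11, set 1) → L1-HIT  vc=[]
6: 0x2d (blk 11, set 1) → L1-HIT  vc=[]
7: 0x2d (blk 11, set 1) → L1-HIT  vc=[]
8: 0x2c (blk 11, set 1) → L1-HIT  vc=[]
9: 0x35 (blk 13, set 1) → MISS  vc=[11]
10: 0x2f (blk 11, set 1) → VC-HIT  vc=[13]
11: 0x2d (blk 11, set 1) → L1-HIT  vc=[13]
12: 0x2c (blk 11, set 1) → L1-HIT  vc=[13]
13: 0x2d (blk 11, set 1) → L1-HIT  vc=[13]
14: 0x2e (blk 11, set 1) → L1-HIT  vc=[13]
15: 0xd (blk 3, set 1) → MISS  vc=[13, 11]
16: 0x15 (blk 5, set 1) → MISS  vc=[13, 11, 3]
17: 0xe (blk 3, set 1) → VC-HIT  vc=[13, 11, 5]

OUTCOME = L1-HIT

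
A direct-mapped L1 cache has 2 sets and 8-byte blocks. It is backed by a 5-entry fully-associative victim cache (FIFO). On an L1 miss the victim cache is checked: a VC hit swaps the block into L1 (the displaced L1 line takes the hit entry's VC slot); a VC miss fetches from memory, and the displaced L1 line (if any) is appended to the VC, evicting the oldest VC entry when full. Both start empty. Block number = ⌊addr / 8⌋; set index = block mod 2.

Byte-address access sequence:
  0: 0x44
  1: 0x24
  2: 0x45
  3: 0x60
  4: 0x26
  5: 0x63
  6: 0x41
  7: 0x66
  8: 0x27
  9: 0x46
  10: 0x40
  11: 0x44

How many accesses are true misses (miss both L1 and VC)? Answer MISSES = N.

MISSES = 3

#0 0x44→b8/s0 MISS; vc=[]
#1 0x24→b4/s0 MISS; vc=[8]
#2 0x45→b8/s0 VC-HIT; vc=[4]
#3 0x60→b12/s0 MISS; vc=[4,8]
#4 0x26→b4/s0 VC-HIT; vc=[12,8]
#5 0x63→b12/s0 VC-HIT; vc=[4,8]
#6 0x41→b8/s0 VC-HIT; vc=[4,12]
#7 0x66→b12/s0 VC-HIT; vc=[4,8]
#8 0x27→b4/s0 VC-HIT; vc=[12,8]
#9 0x46→b8/s0 VC-HIT; vc=[12,4]
#10 0x40→b8/s0 L1-HIT; vc=[12,4]
#11 0x44→b8/s0 L1-HIT; vc=[12,4]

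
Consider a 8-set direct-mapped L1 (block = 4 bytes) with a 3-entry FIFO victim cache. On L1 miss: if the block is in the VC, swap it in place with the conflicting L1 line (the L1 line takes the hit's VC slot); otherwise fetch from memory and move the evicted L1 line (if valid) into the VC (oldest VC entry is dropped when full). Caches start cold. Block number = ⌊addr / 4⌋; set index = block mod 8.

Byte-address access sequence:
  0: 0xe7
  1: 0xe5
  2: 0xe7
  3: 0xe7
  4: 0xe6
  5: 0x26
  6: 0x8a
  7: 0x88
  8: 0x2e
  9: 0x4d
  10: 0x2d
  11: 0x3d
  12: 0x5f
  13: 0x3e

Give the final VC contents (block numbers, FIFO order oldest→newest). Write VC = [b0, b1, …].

#0 0xe7→b57/s1 MISS; vc=[]
#1 0xe5→b57/s1 L1-HIT; vc=[]
#2 0xe7→b57/s1 L1-HIT; vc=[]
#3 0xe7→b57/s1 L1-HIT; vc=[]
#4 0xe6→b57/s1 L1-HIT; vc=[]
#5 0x26→b9/s1 MISS; vc=[57]
#6 0x8a→b34/s2 MISS; vc=[57]
#7 0x88→b34/s2 L1-HIT; vc=[57]
#8 0x2e→b11/s3 MISS; vc=[57]
#9 0x4d→b19/s3 MISS; vc=[57,11]
#10 0x2d→b11/s3 VC-HIT; vc=[57,19]
#11 0x3d→b15/s7 MISS; vc=[57,19]
#12 0x5f→b23/s7 MISS; vc=[57,19,15]
#13 0x3e→b15/s7 VC-HIT; vc=[57,19,23]

VC = [57, 19, 23]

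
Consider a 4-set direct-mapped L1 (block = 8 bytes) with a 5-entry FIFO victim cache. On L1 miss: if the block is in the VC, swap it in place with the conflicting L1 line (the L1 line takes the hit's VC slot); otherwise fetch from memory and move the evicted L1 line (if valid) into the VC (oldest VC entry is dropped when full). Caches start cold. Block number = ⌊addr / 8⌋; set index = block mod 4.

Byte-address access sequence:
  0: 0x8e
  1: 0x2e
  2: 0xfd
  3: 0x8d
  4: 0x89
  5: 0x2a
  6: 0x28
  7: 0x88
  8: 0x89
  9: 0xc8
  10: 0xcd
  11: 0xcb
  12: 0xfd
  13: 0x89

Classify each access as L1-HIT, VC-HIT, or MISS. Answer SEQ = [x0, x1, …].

SEQ = [MISS, MISS, MISS, VC-HIT, L1-HIT, VC-HIT, L1-HIT, VC-HIT, L1-HIT, MISS, L1-HIT, L1-HIT, L1-HIT, VC-HIT]

#0 0x8e→b17/s1 MISS; vc=[]
#1 0x2e→b5/s1 MISS; vc=[17]
#2 0xfd→b31/s3 MISS; vc=[17]
#3 0x8d→b17/s1 VC-HIT; vc=[5]
#4 0x89→b17/s1 L1-HIT; vc=[5]
#5 0x2a→b5/s1 VC-HIT; vc=[17]
#6 0x28→b5/s1 L1-HIT; vc=[17]
#7 0x88→b17/s1 VC-HIT; vc=[5]
#8 0x89→b17/s1 L1-HIT; vc=[5]
#9 0xc8→b25/s1 MISS; vc=[5,17]
#10 0xcd→b25/s1 L1-HIT; vc=[5,17]
#11 0xcb→b25/s1 L1-HIT; vc=[5,17]
#12 0xfd→b31/s3 L1-HIT; vc=[5,17]
#13 0x89→b17/s1 VC-HIT; vc=[5,25]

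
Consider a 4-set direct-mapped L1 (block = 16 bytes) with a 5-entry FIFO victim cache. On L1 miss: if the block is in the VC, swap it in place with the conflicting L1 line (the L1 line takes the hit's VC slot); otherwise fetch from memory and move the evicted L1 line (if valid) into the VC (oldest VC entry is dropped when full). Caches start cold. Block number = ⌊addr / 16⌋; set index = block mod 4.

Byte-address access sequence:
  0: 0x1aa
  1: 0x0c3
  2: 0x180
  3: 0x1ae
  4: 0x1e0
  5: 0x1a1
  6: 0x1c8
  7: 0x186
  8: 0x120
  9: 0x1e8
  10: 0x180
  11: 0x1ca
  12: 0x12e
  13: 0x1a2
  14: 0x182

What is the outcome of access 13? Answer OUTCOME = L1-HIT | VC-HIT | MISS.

OUTCOME = VC-HIT

#0 0x1aa→b26/s2 MISS; vc=[]
#1 0xc3→b12/s0 MISS; vc=[]
#2 0x180→b24/s0 MISS; vc=[12]
#3 0x1ae→b26/s2 L1-HIT; vc=[12]
#4 0x1e0→b30/s2 MISS; vc=[12,26]
#5 0x1a1→b26/s2 VC-HIT; vc=[12,30]
#6 0x1c8→b28/s0 MISS; vc=[12,30,24]
#7 0x186→b24/s0 VC-HIT; vc=[12,30,28]
#8 0x120→b18/s2 MISS; vc=[12,30,28,26]
#9 0x1e8→b30/s2 VC-HIT; vc=[12,18,28,26]
#10 0x180→b24/s0 L1-HIT; vc=[12,18,28,26]
#11 0x1ca→b28/s0 VC-HIT; vc=[12,18,24,26]
#12 0x12e→b18/s2 VC-HIT; vc=[12,30,24,26]
#13 0x1a2→b26/s2 VC-HIT; vc=[12,30,24,18]
#14 0x182→b24/s0 VC-HIT; vc=[12,30,28,18]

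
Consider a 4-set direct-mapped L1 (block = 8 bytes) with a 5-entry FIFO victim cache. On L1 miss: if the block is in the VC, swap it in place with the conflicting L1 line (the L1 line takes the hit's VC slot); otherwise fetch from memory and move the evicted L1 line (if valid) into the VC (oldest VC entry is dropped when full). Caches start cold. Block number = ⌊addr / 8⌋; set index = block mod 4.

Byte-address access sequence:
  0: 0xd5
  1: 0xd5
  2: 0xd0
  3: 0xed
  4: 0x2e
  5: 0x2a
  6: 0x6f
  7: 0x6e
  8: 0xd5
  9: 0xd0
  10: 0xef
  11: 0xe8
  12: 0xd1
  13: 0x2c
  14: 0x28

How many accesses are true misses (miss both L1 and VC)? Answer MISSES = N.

MISSES = 4

#0 0xd5→b26/s2 MISS; vc=[]
#1 0xd5→b26/s2 L1-HIT; vc=[]
#2 0xd0→b26/s2 L1-HIT; vc=[]
#3 0xed→b29/s1 MISS; vc=[]
#4 0x2e→b5/s1 MISS; vc=[29]
#5 0x2a→b5/s1 L1-HIT; vc=[29]
#6 0x6f→b13/s1 MISS; vc=[29,5]
#7 0x6e→b13/s1 L1-HIT; vc=[29,5]
#8 0xd5→b26/s2 L1-HIT; vc=[29,5]
#9 0xd0→b26/s2 L1-HIT; vc=[29,5]
#10 0xef→b29/s1 VC-HIT; vc=[13,5]
#11 0xe8→b29/s1 L1-HIT; vc=[13,5]
#12 0xd1→b26/s2 L1-HIT; vc=[13,5]
#13 0x2c→b5/s1 VC-HIT; vc=[13,29]
#14 0x28→b5/s1 L1-HIT; vc=[13,29]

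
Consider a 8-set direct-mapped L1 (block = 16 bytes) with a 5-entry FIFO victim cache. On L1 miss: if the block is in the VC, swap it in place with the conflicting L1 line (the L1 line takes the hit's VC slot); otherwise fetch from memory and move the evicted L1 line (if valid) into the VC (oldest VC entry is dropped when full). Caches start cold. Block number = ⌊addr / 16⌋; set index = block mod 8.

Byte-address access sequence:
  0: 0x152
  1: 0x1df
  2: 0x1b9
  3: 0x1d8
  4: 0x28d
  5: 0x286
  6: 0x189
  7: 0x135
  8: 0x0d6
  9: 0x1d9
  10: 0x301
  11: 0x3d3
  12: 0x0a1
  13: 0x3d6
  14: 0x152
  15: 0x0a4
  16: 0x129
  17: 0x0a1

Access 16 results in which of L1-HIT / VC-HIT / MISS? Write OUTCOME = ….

OUTCOME = MISS

#0 0x152→b21/s5 MISS; vc=[]
#1 0x1df→b29/s5 MISS; vc=[21]
#2 0x1b9→b27/s3 MISS; vc=[21]
#3 0x1d8→b29/s5 L1-HIT; vc=[21]
#4 0x28d→b40/s0 MISS; vc=[21]
#5 0x286→b40/s0 L1-HIT; vc=[21]
#6 0x189→b24/s0 MISS; vc=[21,40]
#7 0x135→b19/s3 MISS; vc=[21,40,27]
#8 0xd6→b13/s5 MISS; vc=[21,40,27,29]
#9 0x1d9→b29/s5 VC-HIT; vc=[21,40,27,13]
#10 0x301→b48/s0 MISS; vc=[21,40,27,13,24]
#11 0x3d3→b61/s5 MISS; vc=[40,27,13,24,29]
#12 0xa1→b10/s2 MISS; vc=[40,27,13,24,29]
#13 0x3d6→b61/s5 L1-HIT; vc=[40,27,13,24,29]
#14 0x152→b21/s5 MISS; vc=[27,13,24,29,61]
#15 0xa4→b10/s2 L1-HIT; vc=[27,13,24,29,61]
#16 0x129→b18/s2 MISS; vc=[13,24,29,61,10]
#17 0xa1→b10/s2 VC-HIT; vc=[13,24,29,61,18]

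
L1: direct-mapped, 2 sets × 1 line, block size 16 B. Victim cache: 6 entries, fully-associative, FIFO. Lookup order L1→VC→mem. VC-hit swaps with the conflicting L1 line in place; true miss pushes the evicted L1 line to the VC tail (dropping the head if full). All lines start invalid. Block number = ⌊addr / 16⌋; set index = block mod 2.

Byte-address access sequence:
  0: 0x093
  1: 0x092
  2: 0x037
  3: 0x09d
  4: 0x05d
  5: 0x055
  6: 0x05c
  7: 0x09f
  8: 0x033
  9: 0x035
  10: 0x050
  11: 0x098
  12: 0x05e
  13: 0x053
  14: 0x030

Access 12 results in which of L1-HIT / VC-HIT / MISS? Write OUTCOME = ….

OUTCOME = VC-HIT

0: 0x93 (blk 9, set 1) → MISS  vc=[]
1: 0x92 (blk 9, set 1) → L1-HIT  vc=[]
2: 0x37 (blk 3, set 1) → MISS  vc=[9]
3: 0x9d (blk 9, set 1) → VC-HIT  vc=[3]
4: 0x5d (blk 5, set 1) → MISS  vc=[3, 9]
5: 0x55 (blk 5, set 1) → L1-HIT  vc=[3, 9]
6: 0x5c (blk 5, set 1) → L1-HIT  vc=[3, 9]
7: 0x9f (blk 9, set 1) → VC-HIT  vc=[3, 5]
8: 0x33 (blk 3, set 1) → VC-HIT  vc=[9, 5]
9: 0x35 (blk 3, set 1) → L1-HIT  vc=[9, 5]
10: 0x50 (blk 5, set 1) → VC-HIT  vc=[9, 3]
11: 0x98 (blk 9, set 1) → VC-HIT  vc=[5, 3]
12: 0x5e (blk 5, set 1) → VC-HIT  vc=[9, 3]
13: 0x53 (blk 5, set 1) → L1-HIT  vc=[9, 3]
14: 0x30 (blk 3, set 1) → VC-HIT  vc=[9, 5]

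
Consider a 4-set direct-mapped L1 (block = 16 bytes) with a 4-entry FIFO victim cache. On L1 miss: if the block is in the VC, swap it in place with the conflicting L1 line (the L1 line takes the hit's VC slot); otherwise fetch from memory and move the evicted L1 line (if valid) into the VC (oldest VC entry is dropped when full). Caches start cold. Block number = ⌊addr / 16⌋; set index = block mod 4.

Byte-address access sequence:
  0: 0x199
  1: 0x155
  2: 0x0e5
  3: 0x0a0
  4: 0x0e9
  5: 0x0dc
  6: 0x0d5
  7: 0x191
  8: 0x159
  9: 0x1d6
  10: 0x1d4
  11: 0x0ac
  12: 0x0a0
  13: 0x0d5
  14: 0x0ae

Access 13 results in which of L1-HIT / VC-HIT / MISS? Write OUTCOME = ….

  [0] addr=0x199 blk=25 s=1: MISS | VC []
  [1] addr=0x155 blk=21 s=1: MISS | VC [25]
  [2] addr=0xe5 blk=14 s=2: MISS | VC [25]
  [3] addr=0xa0 blk=10 s=2: MISS | VC [25, 14]
  [4] addr=0xe9 blk=14 s=2: VC-HIT | VC [25, 10]
  [5] addr=0xdc blk=13 s=1: MISS | VC [25, 10, 21]
  [6] addr=0xd5 blk=13 s=1: L1-HIT | VC [25, 10, 21]
  [7] addr=0x191 blk=25 s=1: VC-HIT | VC [13, 10, 21]
  [8] addr=0x159 blk=21 s=1: VC-HIT | VC [13, 10, 25]
  [9] addr=0x1d6 blk=29 s=1: MISS | VC [13, 10, 25, 21]
  [10] addr=0x1d4 blk=29 s=1: L1-HIT | VC [13, 10, 25, 21]
  [11] addr=0xac blk=10 s=2: VC-HIT | VC [13, 14, 25, 21]
  [12] addr=0xa0 blk=10 s=2: L1-HIT | VC [13, 14, 25, 21]
  [13] addr=0xd5 blk=13 s=1: VC-HIT | VC [29, 14, 25, 21]
  [14] addr=0xae blk=10 s=2: L1-HIT | VC [29, 14, 25, 21]

OUTCOME = VC-HIT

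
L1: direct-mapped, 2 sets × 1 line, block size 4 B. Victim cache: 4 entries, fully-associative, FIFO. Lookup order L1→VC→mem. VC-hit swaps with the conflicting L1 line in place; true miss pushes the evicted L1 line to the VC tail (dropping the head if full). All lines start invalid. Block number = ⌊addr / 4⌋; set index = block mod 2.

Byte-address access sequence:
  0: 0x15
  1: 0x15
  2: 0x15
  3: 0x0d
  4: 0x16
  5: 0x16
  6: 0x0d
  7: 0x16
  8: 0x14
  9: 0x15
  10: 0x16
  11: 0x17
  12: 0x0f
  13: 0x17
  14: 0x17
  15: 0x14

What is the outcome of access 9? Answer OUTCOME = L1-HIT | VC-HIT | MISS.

0: 0x15 (blk 5, set 1) → MISS  vc=[]
1: 0x15 (blk 5, set 1) → L1-HIT  vc=[]
2: 0x15 (blk 5, set 1) → L1-HIT  vc=[]
3: 0xd (blk 3, set 1) → MISS  vc=[5]
4: 0x16 (blk 5, set 1) → VC-HIT  vc=[3]
5: 0x16 (blk 5, set 1) → L1-HIT  vc=[3]
6: 0xd (blk 3, set 1) → VC-HIT  vc=[5]
7: 0x16 (blk 5, set 1) → VC-HIT  vc=[3]
8: 0x14 (blk 5, set 1) → L1-HIT  vc=[3]
9: 0x15 (blk 5, set 1) → L1-HIT  vc=[3]
10: 0x16 (blk 5, set 1) → L1-HIT  vc=[3]
11: 0x17 (blk 5, set 1) → L1-HIT  vc=[3]
12: 0xf (blk 3, set 1) → VC-HIT  vc=[5]
13: 0x17 (blk 5, set 1) → VC-HIT  vc=[3]
14: 0x17 (blk 5, set 1) → L1-HIT  vc=[3]
15: 0x14 (blk 5, set 1) → L1-HIT  vc=[3]

OUTCOME = L1-HIT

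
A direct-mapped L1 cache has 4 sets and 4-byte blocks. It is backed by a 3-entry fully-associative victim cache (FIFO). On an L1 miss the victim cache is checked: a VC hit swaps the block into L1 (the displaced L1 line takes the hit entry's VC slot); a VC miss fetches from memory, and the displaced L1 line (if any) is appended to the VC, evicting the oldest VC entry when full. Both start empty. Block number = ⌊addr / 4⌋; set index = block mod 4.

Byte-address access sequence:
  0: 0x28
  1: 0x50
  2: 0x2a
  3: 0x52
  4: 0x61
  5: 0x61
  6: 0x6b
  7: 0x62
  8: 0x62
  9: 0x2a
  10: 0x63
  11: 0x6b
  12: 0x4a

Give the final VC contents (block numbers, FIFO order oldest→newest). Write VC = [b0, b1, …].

0: 0x28 (blk 10, set 2) → MISS  vc=[]
1: 0x50 (blk 20, set 0) → MISS  vc=[]
2: 0x2a (blk 10, set 2) → L1-HIT  vc=[]
3: 0x52 (blk 20, set 0) → L1-HIT  vc=[]
4: 0x61 (blk 24, set 0) → MISS  vc=[20]
5: 0x61 (blk 24, set 0) → L1-HIT  vc=[20]
6: 0x6b (blk 26, set 2) → MISS  vc=[20, 10]
7: 0x62 (blk 24, set 0) → L1-HIT  vc=[20, 10]
8: 0x62 (blk 24, set 0) → L1-HIT  vc=[20, 10]
9: 0x2a (blk 10, set 2) → VC-HIT  vc=[20, 26]
10: 0x63 (blk 24, set 0) → L1-HIT  vc=[20, 26]
11: 0x6b (blk 26, set 2) → VC-HIT  vc=[20, 10]
12: 0x4a (blk 18, set 2) → MISS  vc=[20, 10, 26]

VC = [20, 10, 26]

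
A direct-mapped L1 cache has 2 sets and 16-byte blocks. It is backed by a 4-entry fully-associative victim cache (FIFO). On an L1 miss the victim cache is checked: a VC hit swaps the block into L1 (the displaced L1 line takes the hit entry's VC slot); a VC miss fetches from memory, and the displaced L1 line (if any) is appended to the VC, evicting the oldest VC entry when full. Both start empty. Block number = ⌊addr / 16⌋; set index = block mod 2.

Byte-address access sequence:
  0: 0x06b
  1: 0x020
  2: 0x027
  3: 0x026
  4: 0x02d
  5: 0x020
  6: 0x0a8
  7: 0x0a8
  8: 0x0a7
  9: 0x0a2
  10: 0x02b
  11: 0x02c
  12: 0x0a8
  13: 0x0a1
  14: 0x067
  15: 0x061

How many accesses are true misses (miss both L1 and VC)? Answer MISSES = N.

MISSES = 3

0: 0x6b (blk 6, set 0) → MISS  vc=[]
1: 0x20 (blk 2, set 0) → MISS  vc=[6]
2: 0x27 (blk 2, set 0) → L1-HIT  vc=[6]
3: 0x26 (blk 2, set 0) → L1-HIT  vc=[6]
4: 0x2d (blk 2, set 0) → L1-HIT  vc=[6]
5: 0x20 (blk 2, set 0) → L1-HIT  vc=[6]
6: 0xa8 (blk 10, set 0) → MISS  vc=[6, 2]
7: 0xa8 (blk 10, set 0) → L1-HIT  vc=[6, 2]
8: 0xa7 (blk 10, set 0) → L1-HIT  vc=[6, 2]
9: 0xa2 (blk 10, set 0) → L1-HIT  vc=[6, 2]
10: 0x2b (blk 2, set 0) → VC-HIT  vc=[6, 10]
11: 0x2c (blk 2, set 0) → L1-HIT  vc=[6, 10]
12: 0xa8 (blk 10, set 0) → VC-HIT  vc=[6, 2]
13: 0xa1 (blk 10, set 0) → L1-HIT  vc=[6, 2]
14: 0x67 (blk 6, set 0) → VC-HIT  vc=[10, 2]
15: 0x61 (blk 6, set 0) → L1-HIT  vc=[10, 2]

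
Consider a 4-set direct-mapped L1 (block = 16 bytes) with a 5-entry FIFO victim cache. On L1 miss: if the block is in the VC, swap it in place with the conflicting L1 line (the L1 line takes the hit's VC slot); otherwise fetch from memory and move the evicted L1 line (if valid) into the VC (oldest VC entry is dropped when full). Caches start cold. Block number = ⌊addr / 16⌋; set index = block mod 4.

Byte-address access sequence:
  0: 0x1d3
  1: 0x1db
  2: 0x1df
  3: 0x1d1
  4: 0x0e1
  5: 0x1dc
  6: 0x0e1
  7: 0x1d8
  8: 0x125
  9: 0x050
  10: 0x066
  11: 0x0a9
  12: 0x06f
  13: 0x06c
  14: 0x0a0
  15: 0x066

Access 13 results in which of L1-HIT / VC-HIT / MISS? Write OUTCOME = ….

0: 0x1d3 (blk 29, set 1) → MISS  vc=[]
1: 0x1db (blk 29, set 1) → L1-HIT  vc=[]
2: 0x1df (blk 29, set 1) → L1-HIT  vc=[]
3: 0x1d1 (blk 29, set 1) → L1-HIT  vc=[]
4: 0xe1 (blk 14, set 2) → MISS  vc=[]
5: 0x1dc (blk 29, set 1) → L1-HIT  vc=[]
6: 0xe1 (blk 14, set 2) → L1-HIT  vc=[]
7: 0x1d8 (blk 29, set 1) → L1-HIT  vc=[]
8: 0x125 (blk 18, set 2) → MISS  vc=[14]
9: 0x50 (blk 5, set 1) → MISS  vc=[14, 29]
10: 0x66 (blk 6, set 2) → MISS  vc=[14, 29, 18]
11: 0xa9 (blk 10, set 2) → MISS  vc=[14, 29, 18, 6]
12: 0x6f (blk 6, set 2) → VC-HIT  vc=[14, 29, 18, 10]
13: 0x6c (blk 6, set 2) → L1-HIT  vc=[14, 29, 18, 10]
14: 0xa0 (blk 10, set 2) → VC-HIT  vc=[14, 29, 18, 6]
15: 0x66 (blk 6, set 2) → VC-HIT  vc=[14, 29, 18, 10]

OUTCOME = L1-HIT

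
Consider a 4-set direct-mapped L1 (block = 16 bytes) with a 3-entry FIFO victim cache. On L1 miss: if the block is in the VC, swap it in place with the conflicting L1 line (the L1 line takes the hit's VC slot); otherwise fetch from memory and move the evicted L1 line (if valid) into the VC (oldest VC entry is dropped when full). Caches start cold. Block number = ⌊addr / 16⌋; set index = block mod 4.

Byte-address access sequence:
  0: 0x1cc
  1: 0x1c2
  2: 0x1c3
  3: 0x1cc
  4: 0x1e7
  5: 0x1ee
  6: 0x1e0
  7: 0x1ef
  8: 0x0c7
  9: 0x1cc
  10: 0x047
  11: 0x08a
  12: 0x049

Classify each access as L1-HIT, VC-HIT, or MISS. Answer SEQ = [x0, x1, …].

SEQ = [MISS, L1-HIT, L1-HIT, L1-HIT, MISS, L1-HIT, L1-HIT, L1-HIT, MISS, VC-HIT, MISS, MISS, VC-HIT]

#0 0x1cc→b28/s0 MISS; vc=[]
#1 0x1c2→b28/s0 L1-HIT; vc=[]
#2 0x1c3→b28/s0 L1-HIT; vc=[]
#3 0x1cc→b28/s0 L1-HIT; vc=[]
#4 0x1e7→b30/s2 MISS; vc=[]
#5 0x1ee→b30/s2 L1-HIT; vc=[]
#6 0x1e0→b30/s2 L1-HIT; vc=[]
#7 0x1ef→b30/s2 L1-HIT; vc=[]
#8 0xc7→b12/s0 MISS; vc=[28]
#9 0x1cc→b28/s0 VC-HIT; vc=[12]
#10 0x47→b4/s0 MISS; vc=[12,28]
#11 0x8a→b8/s0 MISS; vc=[12,28,4]
#12 0x49→b4/s0 VC-HIT; vc=[12,28,8]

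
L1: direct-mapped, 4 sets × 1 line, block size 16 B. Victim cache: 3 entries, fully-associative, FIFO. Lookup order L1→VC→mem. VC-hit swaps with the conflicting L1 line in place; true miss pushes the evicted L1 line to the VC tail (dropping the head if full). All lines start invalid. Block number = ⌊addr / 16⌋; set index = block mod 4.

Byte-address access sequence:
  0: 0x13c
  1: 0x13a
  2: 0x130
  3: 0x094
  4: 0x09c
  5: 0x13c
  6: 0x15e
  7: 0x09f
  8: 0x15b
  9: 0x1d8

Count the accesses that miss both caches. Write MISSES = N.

0: 0x13c (blk 19, set 3) → MISS  vc=[]
1: 0x13a (blk 19, set 3) → L1-HIT  vc=[]
2: 0x130 (blk 19, set 3) → L1-HIT  vc=[]
3: 0x94 (blk 9, set 1) → MISS  vc=[]
4: 0x9c (blk 9, set 1) → L1-HIT  vc=[]
5: 0x13c (blk 19, set 3) → L1-HIT  vc=[]
6: 0x15e (blk 21, set 1) → MISS  vc=[9]
7: 0x9f (blk 9, set 1) → VC-HIT  vc=[21]
8: 0x15b (blk 21, set 1) → VC-HIT  vc=[9]
9: 0x1d8 (blk 29, set 1) → MISS  vc=[9, 21]

MISSES = 4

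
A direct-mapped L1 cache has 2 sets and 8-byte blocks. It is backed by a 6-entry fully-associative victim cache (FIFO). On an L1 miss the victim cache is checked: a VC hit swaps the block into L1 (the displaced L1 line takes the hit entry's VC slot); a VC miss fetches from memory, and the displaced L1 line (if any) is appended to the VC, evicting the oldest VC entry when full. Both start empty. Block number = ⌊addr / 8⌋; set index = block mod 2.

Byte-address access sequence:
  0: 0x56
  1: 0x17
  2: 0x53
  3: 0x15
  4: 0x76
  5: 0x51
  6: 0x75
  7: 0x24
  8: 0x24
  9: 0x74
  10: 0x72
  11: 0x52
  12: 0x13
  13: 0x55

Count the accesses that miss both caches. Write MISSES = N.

MISSES = 4

0: 0x56 (blk 10, set 0) → MISS  vc=[]
1: 0x17 (blk 2, set 0) → MISS  vc=[10]
2: 0x53 (blk 10, set 0) → VC-HIT  vc=[2]
3: 0x15 (blk 2, set 0) → VC-HIT  vc=[10]
4: 0x76 (blk 14, set 0) → MISS  vc=[10, 2]
5: 0x51 (blk 10, set 0) → VC-HIT  vc=[14, 2]
6: 0x75 (blk 14, set 0) → VC-HIT  vc=[10, 2]
7: 0x24 (blk 4, set 0) → MISS  vc=[10, 2, 14]
8: 0x24 (blk 4, set 0) → L1-HIT  vc=[10, 2, 14]
9: 0x74 (blk 14, set 0) → VC-HIT  vc=[10, 2, 4]
10: 0x72 (blk 14, set 0) → L1-HIT  vc=[10, 2, 4]
11: 0x52 (blk 10, set 0) → VC-HIT  vc=[14, 2, 4]
12: 0x13 (blk 2, set 0) → VC-HIT  vc=[14, 10, 4]
13: 0x55 (blk 10, set 0) → VC-HIT  vc=[14, 2, 4]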